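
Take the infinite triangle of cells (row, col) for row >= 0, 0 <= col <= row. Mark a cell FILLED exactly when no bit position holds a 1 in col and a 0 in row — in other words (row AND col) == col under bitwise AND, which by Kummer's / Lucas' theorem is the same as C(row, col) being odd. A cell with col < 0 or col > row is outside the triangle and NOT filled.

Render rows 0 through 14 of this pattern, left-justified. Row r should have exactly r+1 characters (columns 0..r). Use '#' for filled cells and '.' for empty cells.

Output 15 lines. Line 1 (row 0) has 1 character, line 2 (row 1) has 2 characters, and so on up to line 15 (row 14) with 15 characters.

Answer: #
##
#.#
####
#...#
##..##
#.#.#.#
########
#.......#
##......##
#.#.....#.#
####....####
#...#...#...#
##..##..##..##
#.#.#.#.#.#.#.#

Derivation:
r0=0: #
r1=1: ##
r2=10: #.#
r3=11: ####
r4=100: #...#
r5=101: ##..##
r6=110: #.#.#.#
r7=111: ########
r8=1000: #.......#
r9=1001: ##......##
r10=1010: #.#.....#.#
r11=1011: ####....####
r12=1100: #...#...#...#
r13=1101: ##..##..##..##
r14=1110: #.#.#.#.#.#.#.#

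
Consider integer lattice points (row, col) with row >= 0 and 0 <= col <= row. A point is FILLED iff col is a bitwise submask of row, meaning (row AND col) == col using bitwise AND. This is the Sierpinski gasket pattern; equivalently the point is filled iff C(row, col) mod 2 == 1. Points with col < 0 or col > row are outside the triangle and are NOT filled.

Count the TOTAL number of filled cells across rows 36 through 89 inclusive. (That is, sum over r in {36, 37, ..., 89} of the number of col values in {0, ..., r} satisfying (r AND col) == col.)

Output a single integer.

r36=100100 pc2: +4 =4
r37=100101 pc3: +8 =12
r38=100110 pc3: +8 =20
r39=100111 pc4: +16 =36
r40=101000 pc2: +4 =40
r41=101001 pc3: +8 =48
r42=101010 pc3: +8 =56
r43=101011 pc4: +16 =72
r44=101100 pc3: +8 =80
r45=101101 pc4: +16 =96
r46=101110 pc4: +16 =112
r47=101111 pc5: +32 =144
r48=110000 pc2: +4 =148
r49=110001 pc3: +8 =156
r50=110010 pc3: +8 =164
r51=110011 pc4: +16 =180
r52=110100 pc3: +8 =188
r53=110101 pc4: +16 =204
r54=110110 pc4: +16 =220
r55=110111 pc5: +32 =252
r56=111000 pc3: +8 =260
r57=111001 pc4: +16 =276
r58=111010 pc4: +16 =292
r59=111011 pc5: +32 =324
r60=111100 pc4: +16 =340
r61=111101 pc5: +32 =372
r62=111110 pc5: +32 =404
r63=111111 pc6: +64 =468
r64=1000000 pc1: +2 =470
r65=1000001 pc2: +4 =474
r66=1000010 pc2: +4 =478
r67=1000011 pc3: +8 =486
r68=1000100 pc2: +4 =490
r69=1000101 pc3: +8 =498
r70=1000110 pc3: +8 =506
r71=1000111 pc4: +16 =522
r72=1001000 pc2: +4 =526
r73=1001001 pc3: +8 =534
r74=1001010 pc3: +8 =542
r75=1001011 pc4: +16 =558
r76=1001100 pc3: +8 =566
r77=1001101 pc4: +16 =582
r78=1001110 pc4: +16 =598
r79=1001111 pc5: +32 =630
r80=1010000 pc2: +4 =634
r81=1010001 pc3: +8 =642
r82=1010010 pc3: +8 =650
r83=1010011 pc4: +16 =666
r84=1010100 pc3: +8 =674
r85=1010101 pc4: +16 =690
r86=1010110 pc4: +16 =706
r87=1010111 pc5: +32 =738
r88=1011000 pc3: +8 =746
r89=1011001 pc4: +16 =762

Answer: 762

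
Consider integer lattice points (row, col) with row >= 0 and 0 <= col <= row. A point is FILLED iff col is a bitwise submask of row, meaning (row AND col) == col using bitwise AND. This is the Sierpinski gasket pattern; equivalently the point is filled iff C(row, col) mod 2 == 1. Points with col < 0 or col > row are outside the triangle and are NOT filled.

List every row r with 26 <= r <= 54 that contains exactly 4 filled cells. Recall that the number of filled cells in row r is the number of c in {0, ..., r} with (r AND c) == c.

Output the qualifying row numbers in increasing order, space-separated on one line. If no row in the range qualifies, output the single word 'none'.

Answer: 33 34 36 40 48

Derivation:
Row r has 2^popcount(r) filled cells, so we need popcount(r) = log2(4) = 2.
Scan r = 26..54 and keep those with exactly 2 one-bits:
r=26=11010 popcount=3 -> skip
r=27=11011 popcount=4 -> skip
r=28=11100 popcount=3 -> skip
r=29=11101 popcount=4 -> skip
r=30=11110 popcount=4 -> skip
r=31=11111 popcount=5 -> skip
r=32=100000 popcount=1 -> skip
r=33=100001 popcount=2 -> KEEP
r=34=100010 popcount=2 -> KEEP
r=35=100011 popcount=3 -> skip
r=36=100100 popcount=2 -> KEEP
r=37=100101 popcount=3 -> skip
r=38=100110 popcount=3 -> skip
r=39=100111 popcount=4 -> skip
r=40=101000 popcount=2 -> KEEP
r=41=101001 popcount=3 -> skip
r=42=101010 popcount=3 -> skip
r=43=101011 popcount=4 -> skip
r=44=101100 popcount=3 -> skip
r=45=101101 popcount=4 -> skip
r=46=101110 popcount=4 -> skip
r=47=101111 popcount=5 -> skip
r=48=110000 popcount=2 -> KEEP
r=49=110001 popcount=3 -> skip
r=50=110010 popcount=3 -> skip
r=51=110011 popcount=4 -> skip
r=52=110100 popcount=3 -> skip
r=53=110101 popcount=4 -> skip
r=54=110110 popcount=4 -> skip
Kept rows: 33 34 36 40 48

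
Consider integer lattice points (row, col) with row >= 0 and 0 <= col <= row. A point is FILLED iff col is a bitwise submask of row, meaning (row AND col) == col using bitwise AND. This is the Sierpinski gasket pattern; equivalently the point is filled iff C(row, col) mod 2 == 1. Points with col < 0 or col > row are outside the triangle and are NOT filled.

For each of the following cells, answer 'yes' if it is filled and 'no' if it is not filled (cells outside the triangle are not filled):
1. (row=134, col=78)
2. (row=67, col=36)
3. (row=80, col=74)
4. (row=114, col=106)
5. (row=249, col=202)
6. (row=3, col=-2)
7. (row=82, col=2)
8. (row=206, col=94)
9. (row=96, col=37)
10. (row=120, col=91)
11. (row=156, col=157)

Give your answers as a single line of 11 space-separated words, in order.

(134,78): row=0b10000110, col=0b1001110, row AND col = 0b110 = 6; 6 != 78 -> empty
(67,36): row=0b1000011, col=0b100100, row AND col = 0b0 = 0; 0 != 36 -> empty
(80,74): row=0b1010000, col=0b1001010, row AND col = 0b1000000 = 64; 64 != 74 -> empty
(114,106): row=0b1110010, col=0b1101010, row AND col = 0b1100010 = 98; 98 != 106 -> empty
(249,202): row=0b11111001, col=0b11001010, row AND col = 0b11001000 = 200; 200 != 202 -> empty
(3,-2): col outside [0, 3] -> not filled
(82,2): row=0b1010010, col=0b10, row AND col = 0b10 = 2; 2 == 2 -> filled
(206,94): row=0b11001110, col=0b1011110, row AND col = 0b1001110 = 78; 78 != 94 -> empty
(96,37): row=0b1100000, col=0b100101, row AND col = 0b100000 = 32; 32 != 37 -> empty
(120,91): row=0b1111000, col=0b1011011, row AND col = 0b1011000 = 88; 88 != 91 -> empty
(156,157): col outside [0, 156] -> not filled

Answer: no no no no no no yes no no no no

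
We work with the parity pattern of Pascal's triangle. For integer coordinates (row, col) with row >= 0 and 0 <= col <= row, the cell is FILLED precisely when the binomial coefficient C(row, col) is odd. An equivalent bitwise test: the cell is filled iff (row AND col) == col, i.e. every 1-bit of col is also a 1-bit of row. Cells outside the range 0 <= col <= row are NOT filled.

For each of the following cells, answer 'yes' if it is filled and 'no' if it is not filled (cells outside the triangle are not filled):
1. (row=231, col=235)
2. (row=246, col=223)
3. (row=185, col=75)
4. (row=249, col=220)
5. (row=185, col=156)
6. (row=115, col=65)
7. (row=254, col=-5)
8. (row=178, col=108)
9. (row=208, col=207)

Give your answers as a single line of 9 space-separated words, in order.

(231,235): col outside [0, 231] -> not filled
(246,223): row=0b11110110, col=0b11011111, row AND col = 0b11010110 = 214; 214 != 223 -> empty
(185,75): row=0b10111001, col=0b1001011, row AND col = 0b1001 = 9; 9 != 75 -> empty
(249,220): row=0b11111001, col=0b11011100, row AND col = 0b11011000 = 216; 216 != 220 -> empty
(185,156): row=0b10111001, col=0b10011100, row AND col = 0b10011000 = 152; 152 != 156 -> empty
(115,65): row=0b1110011, col=0b1000001, row AND col = 0b1000001 = 65; 65 == 65 -> filled
(254,-5): col outside [0, 254] -> not filled
(178,108): row=0b10110010, col=0b1101100, row AND col = 0b100000 = 32; 32 != 108 -> empty
(208,207): row=0b11010000, col=0b11001111, row AND col = 0b11000000 = 192; 192 != 207 -> empty

Answer: no no no no no yes no no no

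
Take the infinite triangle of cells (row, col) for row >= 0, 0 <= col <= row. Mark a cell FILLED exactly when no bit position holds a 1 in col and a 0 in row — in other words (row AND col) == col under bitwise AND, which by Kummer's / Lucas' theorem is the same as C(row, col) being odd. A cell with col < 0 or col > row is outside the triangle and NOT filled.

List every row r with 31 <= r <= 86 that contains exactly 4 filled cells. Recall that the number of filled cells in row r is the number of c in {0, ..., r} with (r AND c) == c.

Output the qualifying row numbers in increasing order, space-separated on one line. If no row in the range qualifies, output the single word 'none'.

Row r has 2^popcount(r) filled cells, so we need popcount(r) = log2(4) = 2.
Scan r = 31..86 and keep those with exactly 2 one-bits:
r=31=11111 popcount=5 -> skip
r=32=100000 popcount=1 -> skip
r=33=100001 popcount=2 -> KEEP
r=34=100010 popcount=2 -> KEEP
r=35=100011 popcount=3 -> skip
r=36=100100 popcount=2 -> KEEP
r=37=100101 popcount=3 -> skip
r=38=100110 popcount=3 -> skip
r=39=100111 popcount=4 -> skip
r=40=101000 popcount=2 -> KEEP
r=41=101001 popcount=3 -> skip
r=42=101010 popcount=3 -> skip
r=43=101011 popcount=4 -> skip
r=44=101100 popcount=3 -> skip
r=45=101101 popcount=4 -> skip
r=46=101110 popcount=4 -> skip
r=47=101111 popcount=5 -> skip
r=48=110000 popcount=2 -> KEEP
r=49=110001 popcount=3 -> skip
r=50=110010 popcount=3 -> skip
r=51=110011 popcount=4 -> skip
r=52=110100 popcount=3 -> skip
r=53=110101 popcount=4 -> skip
r=54=110110 popcount=4 -> skip
r=55=110111 popcount=5 -> skip
r=56=111000 popcount=3 -> skip
r=57=111001 popcount=4 -> skip
r=58=111010 popcount=4 -> skip
r=59=111011 popcount=5 -> skip
r=60=111100 popcount=4 -> skip
r=61=111101 popcount=5 -> skip
r=62=111110 popcount=5 -> skip
r=63=111111 popcount=6 -> skip
r=64=1000000 popcount=1 -> skip
r=65=1000001 popcount=2 -> KEEP
r=66=1000010 popcount=2 -> KEEP
r=67=1000011 popcount=3 -> skip
r=68=1000100 popcount=2 -> KEEP
r=69=1000101 popcount=3 -> skip
r=70=1000110 popcount=3 -> skip
r=71=1000111 popcount=4 -> skip
r=72=1001000 popcount=2 -> KEEP
r=73=1001001 popcount=3 -> skip
r=74=1001010 popcount=3 -> skip
r=75=1001011 popcount=4 -> skip
r=76=1001100 popcount=3 -> skip
r=77=1001101 popcount=4 -> skip
r=78=1001110 popcount=4 -> skip
r=79=1001111 popcount=5 -> skip
r=80=1010000 popcount=2 -> KEEP
r=81=1010001 popcount=3 -> skip
r=82=1010010 popcount=3 -> skip
r=83=1010011 popcount=4 -> skip
r=84=1010100 popcount=3 -> skip
r=85=1010101 popcount=4 -> skip
r=86=1010110 popcount=4 -> skip
Kept rows: 33 34 36 40 48 65 66 68 72 80

Answer: 33 34 36 40 48 65 66 68 72 80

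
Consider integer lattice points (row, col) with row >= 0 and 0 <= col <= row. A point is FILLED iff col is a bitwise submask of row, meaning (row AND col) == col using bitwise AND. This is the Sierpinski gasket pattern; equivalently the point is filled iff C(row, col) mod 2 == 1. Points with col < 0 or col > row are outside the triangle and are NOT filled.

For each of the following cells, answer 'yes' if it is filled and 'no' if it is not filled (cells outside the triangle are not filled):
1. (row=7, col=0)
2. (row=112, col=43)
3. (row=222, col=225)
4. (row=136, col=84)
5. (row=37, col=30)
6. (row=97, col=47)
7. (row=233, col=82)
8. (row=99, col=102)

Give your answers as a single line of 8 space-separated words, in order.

(7,0): row=0b111, col=0b0, row AND col = 0b0 = 0; 0 == 0 -> filled
(112,43): row=0b1110000, col=0b101011, row AND col = 0b100000 = 32; 32 != 43 -> empty
(222,225): col outside [0, 222] -> not filled
(136,84): row=0b10001000, col=0b1010100, row AND col = 0b0 = 0; 0 != 84 -> empty
(37,30): row=0b100101, col=0b11110, row AND col = 0b100 = 4; 4 != 30 -> empty
(97,47): row=0b1100001, col=0b101111, row AND col = 0b100001 = 33; 33 != 47 -> empty
(233,82): row=0b11101001, col=0b1010010, row AND col = 0b1000000 = 64; 64 != 82 -> empty
(99,102): col outside [0, 99] -> not filled

Answer: yes no no no no no no no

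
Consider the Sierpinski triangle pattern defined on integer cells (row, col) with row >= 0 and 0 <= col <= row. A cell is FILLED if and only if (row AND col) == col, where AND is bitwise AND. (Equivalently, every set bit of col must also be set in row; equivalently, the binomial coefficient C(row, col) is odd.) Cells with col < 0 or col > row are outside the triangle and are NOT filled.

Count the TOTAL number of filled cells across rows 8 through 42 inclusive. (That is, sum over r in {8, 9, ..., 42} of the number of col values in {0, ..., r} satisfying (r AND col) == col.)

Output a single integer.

Answer: 290

Derivation:
r8=1000 pc1: +2 =2
r9=1001 pc2: +4 =6
r10=1010 pc2: +4 =10
r11=1011 pc3: +8 =18
r12=1100 pc2: +4 =22
r13=1101 pc3: +8 =30
r14=1110 pc3: +8 =38
r15=1111 pc4: +16 =54
r16=10000 pc1: +2 =56
r17=10001 pc2: +4 =60
r18=10010 pc2: +4 =64
r19=10011 pc3: +8 =72
r20=10100 pc2: +4 =76
r21=10101 pc3: +8 =84
r22=10110 pc3: +8 =92
r23=10111 pc4: +16 =108
r24=11000 pc2: +4 =112
r25=11001 pc3: +8 =120
r26=11010 pc3: +8 =128
r27=11011 pc4: +16 =144
r28=11100 pc3: +8 =152
r29=11101 pc4: +16 =168
r30=11110 pc4: +16 =184
r31=11111 pc5: +32 =216
r32=100000 pc1: +2 =218
r33=100001 pc2: +4 =222
r34=100010 pc2: +4 =226
r35=100011 pc3: +8 =234
r36=100100 pc2: +4 =238
r37=100101 pc3: +8 =246
r38=100110 pc3: +8 =254
r39=100111 pc4: +16 =270
r40=101000 pc2: +4 =274
r41=101001 pc3: +8 =282
r42=101010 pc3: +8 =290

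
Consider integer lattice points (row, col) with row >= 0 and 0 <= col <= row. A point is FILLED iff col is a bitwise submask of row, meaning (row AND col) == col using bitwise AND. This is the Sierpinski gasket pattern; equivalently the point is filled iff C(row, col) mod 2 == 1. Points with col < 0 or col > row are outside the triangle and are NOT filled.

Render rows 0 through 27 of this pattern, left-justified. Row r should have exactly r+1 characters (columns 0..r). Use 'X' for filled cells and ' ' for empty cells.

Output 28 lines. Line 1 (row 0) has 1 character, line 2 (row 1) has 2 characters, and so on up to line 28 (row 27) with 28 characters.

r0=0: X
r1=1: XX
r2=10: X X
r3=11: XXXX
r4=100: X   X
r5=101: XX  XX
r6=110: X X X X
r7=111: XXXXXXXX
r8=1000: X       X
r9=1001: XX      XX
r10=1010: X X     X X
r11=1011: XXXX    XXXX
r12=1100: X   X   X   X
r13=1101: XX  XX  XX  XX
r14=1110: X X X X X X X X
r15=1111: XXXXXXXXXXXXXXXX
r16=10000: X               X
r17=10001: XX              XX
r18=10010: X X             X X
r19=10011: XXXX            XXXX
r20=10100: X   X           X   X
r21=10101: XX  XX          XX  XX
r22=10110: X X X X         X X X X
r23=10111: XXXXXXXX        XXXXXXXX
r24=11000: X       X       X       X
r25=11001: XX      XX      XX      XX
r26=11010: X X     X X     X X     X X
r27=11011: XXXX    XXXX    XXXX    XXXX

Answer: X
XX
X X
XXXX
X   X
XX  XX
X X X X
XXXXXXXX
X       X
XX      XX
X X     X X
XXXX    XXXX
X   X   X   X
XX  XX  XX  XX
X X X X X X X X
XXXXXXXXXXXXXXXX
X               X
XX              XX
X X             X X
XXXX            XXXX
X   X           X   X
XX  XX          XX  XX
X X X X         X X X X
XXXXXXXX        XXXXXXXX
X       X       X       X
XX      XX      XX      XX
X X     X X     X X     X X
XXXX    XXXX    XXXX    XXXX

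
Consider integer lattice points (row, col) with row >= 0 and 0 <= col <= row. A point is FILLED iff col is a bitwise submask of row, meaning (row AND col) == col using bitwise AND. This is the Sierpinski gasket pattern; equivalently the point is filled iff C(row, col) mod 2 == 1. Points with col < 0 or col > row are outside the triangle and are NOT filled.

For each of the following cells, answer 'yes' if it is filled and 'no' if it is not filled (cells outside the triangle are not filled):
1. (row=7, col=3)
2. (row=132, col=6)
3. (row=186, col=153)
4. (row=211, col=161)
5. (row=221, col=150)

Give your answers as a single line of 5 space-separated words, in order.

(7,3): row=0b111, col=0b11, row AND col = 0b11 = 3; 3 == 3 -> filled
(132,6): row=0b10000100, col=0b110, row AND col = 0b100 = 4; 4 != 6 -> empty
(186,153): row=0b10111010, col=0b10011001, row AND col = 0b10011000 = 152; 152 != 153 -> empty
(211,161): row=0b11010011, col=0b10100001, row AND col = 0b10000001 = 129; 129 != 161 -> empty
(221,150): row=0b11011101, col=0b10010110, row AND col = 0b10010100 = 148; 148 != 150 -> empty

Answer: yes no no no no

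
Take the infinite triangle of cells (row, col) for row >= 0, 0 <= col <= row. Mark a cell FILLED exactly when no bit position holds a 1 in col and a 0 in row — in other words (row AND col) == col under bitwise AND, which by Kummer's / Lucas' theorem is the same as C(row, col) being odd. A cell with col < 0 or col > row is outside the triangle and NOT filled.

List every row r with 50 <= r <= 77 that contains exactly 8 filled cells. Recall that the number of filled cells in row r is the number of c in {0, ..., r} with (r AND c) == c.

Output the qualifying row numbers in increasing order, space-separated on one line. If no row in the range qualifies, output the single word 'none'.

Answer: 50 52 56 67 69 70 73 74 76

Derivation:
Row r has 2^popcount(r) filled cells, so we need popcount(r) = log2(8) = 3.
Scan r = 50..77 and keep those with exactly 3 one-bits:
r=50=110010 popcount=3 -> KEEP
r=51=110011 popcount=4 -> skip
r=52=110100 popcount=3 -> KEEP
r=53=110101 popcount=4 -> skip
r=54=110110 popcount=4 -> skip
r=55=110111 popcount=5 -> skip
r=56=111000 popcount=3 -> KEEP
r=57=111001 popcount=4 -> skip
r=58=111010 popcount=4 -> skip
r=59=111011 popcount=5 -> skip
r=60=111100 popcount=4 -> skip
r=61=111101 popcount=5 -> skip
r=62=111110 popcount=5 -> skip
r=63=111111 popcount=6 -> skip
r=64=1000000 popcount=1 -> skip
r=65=1000001 popcount=2 -> skip
r=66=1000010 popcount=2 -> skip
r=67=1000011 popcount=3 -> KEEP
r=68=1000100 popcount=2 -> skip
r=69=1000101 popcount=3 -> KEEP
r=70=1000110 popcount=3 -> KEEP
r=71=1000111 popcount=4 -> skip
r=72=1001000 popcount=2 -> skip
r=73=1001001 popcount=3 -> KEEP
r=74=1001010 popcount=3 -> KEEP
r=75=1001011 popcount=4 -> skip
r=76=1001100 popcount=3 -> KEEP
r=77=1001101 popcount=4 -> skip
Kept rows: 50 52 56 67 69 70 73 74 76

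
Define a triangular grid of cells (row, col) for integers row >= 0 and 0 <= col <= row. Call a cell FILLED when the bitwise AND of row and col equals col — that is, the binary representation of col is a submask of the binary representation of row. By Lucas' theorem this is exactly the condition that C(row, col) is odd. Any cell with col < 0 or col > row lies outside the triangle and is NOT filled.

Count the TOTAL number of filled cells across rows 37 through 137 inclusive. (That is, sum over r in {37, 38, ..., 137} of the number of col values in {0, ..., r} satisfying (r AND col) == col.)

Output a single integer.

Answer: 1988

Derivation:
r37=100101 pc3: +8 =8
r38=100110 pc3: +8 =16
r39=100111 pc4: +16 =32
r40=101000 pc2: +4 =36
r41=101001 pc3: +8 =44
r42=101010 pc3: +8 =52
r43=101011 pc4: +16 =68
r44=101100 pc3: +8 =76
r45=101101 pc4: +16 =92
r46=101110 pc4: +16 =108
r47=101111 pc5: +32 =140
r48=110000 pc2: +4 =144
r49=110001 pc3: +8 =152
r50=110010 pc3: +8 =160
r51=110011 pc4: +16 =176
r52=110100 pc3: +8 =184
r53=110101 pc4: +16 =200
r54=110110 pc4: +16 =216
r55=110111 pc5: +32 =248
r56=111000 pc3: +8 =256
r57=111001 pc4: +16 =272
r58=111010 pc4: +16 =288
r59=111011 pc5: +32 =320
r60=111100 pc4: +16 =336
r61=111101 pc5: +32 =368
r62=111110 pc5: +32 =400
r63=111111 pc6: +64 =464
r64=1000000 pc1: +2 =466
r65=1000001 pc2: +4 =470
r66=1000010 pc2: +4 =474
r67=1000011 pc3: +8 =482
r68=1000100 pc2: +4 =486
r69=1000101 pc3: +8 =494
r70=1000110 pc3: +8 =502
r71=1000111 pc4: +16 =518
r72=1001000 pc2: +4 =522
r73=1001001 pc3: +8 =530
r74=1001010 pc3: +8 =538
r75=1001011 pc4: +16 =554
r76=1001100 pc3: +8 =562
r77=1001101 pc4: +16 =578
r78=1001110 pc4: +16 =594
r79=1001111 pc5: +32 =626
r80=1010000 pc2: +4 =630
r81=1010001 pc3: +8 =638
r82=1010010 pc3: +8 =646
r83=1010011 pc4: +16 =662
r84=1010100 pc3: +8 =670
r85=1010101 pc4: +16 =686
r86=1010110 pc4: +16 =702
r87=1010111 pc5: +32 =734
r88=1011000 pc3: +8 =742
r89=1011001 pc4: +16 =758
r90=1011010 pc4: +16 =774
r91=1011011 pc5: +32 =806
r92=1011100 pc4: +16 =822
r93=1011101 pc5: +32 =854
r94=1011110 pc5: +32 =886
r95=1011111 pc6: +64 =950
r96=1100000 pc2: +4 =954
r97=1100001 pc3: +8 =962
r98=1100010 pc3: +8 =970
r99=1100011 pc4: +16 =986
r100=1100100 pc3: +8 =994
r101=1100101 pc4: +16 =1010
r102=1100110 pc4: +16 =1026
r103=1100111 pc5: +32 =1058
r104=1101000 pc3: +8 =1066
r105=1101001 pc4: +16 =1082
r106=1101010 pc4: +16 =1098
r107=1101011 pc5: +32 =1130
r108=1101100 pc4: +16 =1146
r109=1101101 pc5: +32 =1178
r110=1101110 pc5: +32 =1210
r111=1101111 pc6: +64 =1274
r112=1110000 pc3: +8 =1282
r113=1110001 pc4: +16 =1298
r114=1110010 pc4: +16 =1314
r115=1110011 pc5: +32 =1346
r116=1110100 pc4: +16 =1362
r117=1110101 pc5: +32 =1394
r118=1110110 pc5: +32 =1426
r119=1110111 pc6: +64 =1490
r120=1111000 pc4: +16 =1506
r121=1111001 pc5: +32 =1538
r122=1111010 pc5: +32 =1570
r123=1111011 pc6: +64 =1634
r124=1111100 pc5: +32 =1666
r125=1111101 pc6: +64 =1730
r126=1111110 pc6: +64 =1794
r127=1111111 pc7: +128 =1922
r128=10000000 pc1: +2 =1924
r129=10000001 pc2: +4 =1928
r130=10000010 pc2: +4 =1932
r131=10000011 pc3: +8 =1940
r132=10000100 pc2: +4 =1944
r133=10000101 pc3: +8 =1952
r134=10000110 pc3: +8 =1960
r135=10000111 pc4: +16 =1976
r136=10001000 pc2: +4 =1980
r137=10001001 pc3: +8 =1988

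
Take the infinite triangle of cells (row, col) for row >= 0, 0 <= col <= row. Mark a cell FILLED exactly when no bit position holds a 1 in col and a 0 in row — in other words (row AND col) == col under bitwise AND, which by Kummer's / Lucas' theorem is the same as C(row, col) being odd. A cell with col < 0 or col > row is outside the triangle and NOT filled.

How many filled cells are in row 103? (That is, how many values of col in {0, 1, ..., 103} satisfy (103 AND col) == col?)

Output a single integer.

Answer: 32

Derivation:
103 in binary = 1100111
popcount(103) = number of 1-bits in 1100111 = 5
A col c satisfies (103 AND c) == c iff every set bit of c is also set in 103; each of the 5 set bits of 103 can independently be on or off in c.
count = 2^5 = 32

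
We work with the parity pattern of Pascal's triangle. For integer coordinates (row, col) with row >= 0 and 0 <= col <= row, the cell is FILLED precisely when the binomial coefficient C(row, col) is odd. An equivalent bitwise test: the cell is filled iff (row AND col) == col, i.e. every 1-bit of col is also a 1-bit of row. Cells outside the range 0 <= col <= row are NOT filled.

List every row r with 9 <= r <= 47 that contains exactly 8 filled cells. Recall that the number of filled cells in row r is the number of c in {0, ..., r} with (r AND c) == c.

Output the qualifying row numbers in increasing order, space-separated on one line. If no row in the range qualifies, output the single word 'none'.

Answer: 11 13 14 19 21 22 25 26 28 35 37 38 41 42 44

Derivation:
Row r has 2^popcount(r) filled cells, so we need popcount(r) = log2(8) = 3.
Scan r = 9..47 and keep those with exactly 3 one-bits:
r=9=1001 popcount=2 -> skip
r=10=1010 popcount=2 -> skip
r=11=1011 popcount=3 -> KEEP
r=12=1100 popcount=2 -> skip
r=13=1101 popcount=3 -> KEEP
r=14=1110 popcount=3 -> KEEP
r=15=1111 popcount=4 -> skip
r=16=10000 popcount=1 -> skip
r=17=10001 popcount=2 -> skip
r=18=10010 popcount=2 -> skip
r=19=10011 popcount=3 -> KEEP
r=20=10100 popcount=2 -> skip
r=21=10101 popcount=3 -> KEEP
r=22=10110 popcount=3 -> KEEP
r=23=10111 popcount=4 -> skip
r=24=11000 popcount=2 -> skip
r=25=11001 popcount=3 -> KEEP
r=26=11010 popcount=3 -> KEEP
r=27=11011 popcount=4 -> skip
r=28=11100 popcount=3 -> KEEP
r=29=11101 popcount=4 -> skip
r=30=11110 popcount=4 -> skip
r=31=11111 popcount=5 -> skip
r=32=100000 popcount=1 -> skip
r=33=100001 popcount=2 -> skip
r=34=100010 popcount=2 -> skip
r=35=100011 popcount=3 -> KEEP
r=36=100100 popcount=2 -> skip
r=37=100101 popcount=3 -> KEEP
r=38=100110 popcount=3 -> KEEP
r=39=100111 popcount=4 -> skip
r=40=101000 popcount=2 -> skip
r=41=101001 popcount=3 -> KEEP
r=42=101010 popcount=3 -> KEEP
r=43=101011 popcount=4 -> skip
r=44=101100 popcount=3 -> KEEP
r=45=101101 popcount=4 -> skip
r=46=101110 popcount=4 -> skip
r=47=101111 popcount=5 -> skip
Kept rows: 11 13 14 19 21 22 25 26 28 35 37 38 41 42 44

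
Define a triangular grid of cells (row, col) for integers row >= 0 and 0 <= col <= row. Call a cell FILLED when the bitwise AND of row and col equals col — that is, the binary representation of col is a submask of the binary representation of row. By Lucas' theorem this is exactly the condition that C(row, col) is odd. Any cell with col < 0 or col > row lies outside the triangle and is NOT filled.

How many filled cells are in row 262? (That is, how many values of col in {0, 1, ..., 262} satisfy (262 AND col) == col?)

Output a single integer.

Answer: 8

Derivation:
262 in binary = 100000110
popcount(262) = number of 1-bits in 100000110 = 3
A col c satisfies (262 AND c) == c iff every set bit of c is also set in 262; each of the 3 set bits of 262 can independently be on or off in c.
count = 2^3 = 8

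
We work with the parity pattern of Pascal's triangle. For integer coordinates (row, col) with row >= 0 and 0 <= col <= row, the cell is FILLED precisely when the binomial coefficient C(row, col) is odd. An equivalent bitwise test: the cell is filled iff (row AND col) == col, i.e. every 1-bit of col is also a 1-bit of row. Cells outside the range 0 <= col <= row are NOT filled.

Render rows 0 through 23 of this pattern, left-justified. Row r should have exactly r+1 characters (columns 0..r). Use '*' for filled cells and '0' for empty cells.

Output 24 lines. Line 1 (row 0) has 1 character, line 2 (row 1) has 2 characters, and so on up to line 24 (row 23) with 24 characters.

r0=0: *
r1=1: **
r2=10: *0*
r3=11: ****
r4=100: *000*
r5=101: **00**
r6=110: *0*0*0*
r7=111: ********
r8=1000: *0000000*
r9=1001: **000000**
r10=1010: *0*00000*0*
r11=1011: ****0000****
r12=1100: *000*000*000*
r13=1101: **00**00**00**
r14=1110: *0*0*0*0*0*0*0*
r15=1111: ****************
r16=10000: *000000000000000*
r17=10001: **00000000000000**
r18=10010: *0*0000000000000*0*
r19=10011: ****000000000000****
r20=10100: *000*00000000000*000*
r21=10101: **00**0000000000**00**
r22=10110: *0*0*0*000000000*0*0*0*
r23=10111: ********00000000********

Answer: *
**
*0*
****
*000*
**00**
*0*0*0*
********
*0000000*
**000000**
*0*00000*0*
****0000****
*000*000*000*
**00**00**00**
*0*0*0*0*0*0*0*
****************
*000000000000000*
**00000000000000**
*0*0000000000000*0*
****000000000000****
*000*00000000000*000*
**00**0000000000**00**
*0*0*0*000000000*0*0*0*
********00000000********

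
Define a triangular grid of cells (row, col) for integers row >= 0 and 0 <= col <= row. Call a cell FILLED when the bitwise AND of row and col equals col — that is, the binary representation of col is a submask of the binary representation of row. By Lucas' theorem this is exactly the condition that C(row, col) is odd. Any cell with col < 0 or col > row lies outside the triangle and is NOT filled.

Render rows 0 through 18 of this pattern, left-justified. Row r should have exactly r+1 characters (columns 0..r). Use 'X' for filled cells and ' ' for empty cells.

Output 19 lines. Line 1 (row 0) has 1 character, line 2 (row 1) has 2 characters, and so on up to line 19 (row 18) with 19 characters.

Answer: X
XX
X X
XXXX
X   X
XX  XX
X X X X
XXXXXXXX
X       X
XX      XX
X X     X X
XXXX    XXXX
X   X   X   X
XX  XX  XX  XX
X X X X X X X X
XXXXXXXXXXXXXXXX
X               X
XX              XX
X X             X X

Derivation:
r0=0: X
r1=1: XX
r2=10: X X
r3=11: XXXX
r4=100: X   X
r5=101: XX  XX
r6=110: X X X X
r7=111: XXXXXXXX
r8=1000: X       X
r9=1001: XX      XX
r10=1010: X X     X X
r11=1011: XXXX    XXXX
r12=1100: X   X   X   X
r13=1101: XX  XX  XX  XX
r14=1110: X X X X X X X X
r15=1111: XXXXXXXXXXXXXXXX
r16=10000: X               X
r17=10001: XX              XX
r18=10010: X X             X X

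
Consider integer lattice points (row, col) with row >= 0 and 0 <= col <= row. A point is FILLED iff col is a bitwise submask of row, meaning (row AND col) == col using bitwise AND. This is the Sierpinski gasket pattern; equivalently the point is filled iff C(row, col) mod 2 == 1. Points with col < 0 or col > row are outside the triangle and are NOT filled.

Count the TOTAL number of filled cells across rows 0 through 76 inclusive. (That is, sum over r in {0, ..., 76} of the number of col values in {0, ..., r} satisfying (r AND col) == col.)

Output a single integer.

Answer: 827

Derivation:
r0=0 pc0: +1 =1
r1=1 pc1: +2 =3
r2=10 pc1: +2 =5
r3=11 pc2: +4 =9
r4=100 pc1: +2 =11
r5=101 pc2: +4 =15
r6=110 pc2: +4 =19
r7=111 pc3: +8 =27
r8=1000 pc1: +2 =29
r9=1001 pc2: +4 =33
r10=1010 pc2: +4 =37
r11=1011 pc3: +8 =45
r12=1100 pc2: +4 =49
r13=1101 pc3: +8 =57
r14=1110 pc3: +8 =65
r15=1111 pc4: +16 =81
r16=10000 pc1: +2 =83
r17=10001 pc2: +4 =87
r18=10010 pc2: +4 =91
r19=10011 pc3: +8 =99
r20=10100 pc2: +4 =103
r21=10101 pc3: +8 =111
r22=10110 pc3: +8 =119
r23=10111 pc4: +16 =135
r24=11000 pc2: +4 =139
r25=11001 pc3: +8 =147
r26=11010 pc3: +8 =155
r27=11011 pc4: +16 =171
r28=11100 pc3: +8 =179
r29=11101 pc4: +16 =195
r30=11110 pc4: +16 =211
r31=11111 pc5: +32 =243
r32=100000 pc1: +2 =245
r33=100001 pc2: +4 =249
r34=100010 pc2: +4 =253
r35=100011 pc3: +8 =261
r36=100100 pc2: +4 =265
r37=100101 pc3: +8 =273
r38=100110 pc3: +8 =281
r39=100111 pc4: +16 =297
r40=101000 pc2: +4 =301
r41=101001 pc3: +8 =309
r42=101010 pc3: +8 =317
r43=101011 pc4: +16 =333
r44=101100 pc3: +8 =341
r45=101101 pc4: +16 =357
r46=101110 pc4: +16 =373
r47=101111 pc5: +32 =405
r48=110000 pc2: +4 =409
r49=110001 pc3: +8 =417
r50=110010 pc3: +8 =425
r51=110011 pc4: +16 =441
r52=110100 pc3: +8 =449
r53=110101 pc4: +16 =465
r54=110110 pc4: +16 =481
r55=110111 pc5: +32 =513
r56=111000 pc3: +8 =521
r57=111001 pc4: +16 =537
r58=111010 pc4: +16 =553
r59=111011 pc5: +32 =585
r60=111100 pc4: +16 =601
r61=111101 pc5: +32 =633
r62=111110 pc5: +32 =665
r63=111111 pc6: +64 =729
r64=1000000 pc1: +2 =731
r65=1000001 pc2: +4 =735
r66=1000010 pc2: +4 =739
r67=1000011 pc3: +8 =747
r68=1000100 pc2: +4 =751
r69=1000101 pc3: +8 =759
r70=1000110 pc3: +8 =767
r71=1000111 pc4: +16 =783
r72=1001000 pc2: +4 =787
r73=1001001 pc3: +8 =795
r74=1001010 pc3: +8 =803
r75=1001011 pc4: +16 =819
r76=1001100 pc3: +8 =827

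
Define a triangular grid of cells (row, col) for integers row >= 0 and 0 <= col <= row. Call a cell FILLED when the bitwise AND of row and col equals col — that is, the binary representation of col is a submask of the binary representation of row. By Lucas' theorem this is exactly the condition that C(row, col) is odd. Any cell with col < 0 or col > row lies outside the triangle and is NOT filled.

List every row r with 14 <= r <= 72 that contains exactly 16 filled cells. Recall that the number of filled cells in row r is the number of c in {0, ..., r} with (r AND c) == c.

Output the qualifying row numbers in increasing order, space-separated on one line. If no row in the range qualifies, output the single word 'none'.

Answer: 15 23 27 29 30 39 43 45 46 51 53 54 57 58 60 71

Derivation:
Row r has 2^popcount(r) filled cells, so we need popcount(r) = log2(16) = 4.
Scan r = 14..72 and keep those with exactly 4 one-bits:
r=14=1110 popcount=3 -> skip
r=15=1111 popcount=4 -> KEEP
r=16=10000 popcount=1 -> skip
r=17=10001 popcount=2 -> skip
r=18=10010 popcount=2 -> skip
r=19=10011 popcount=3 -> skip
r=20=10100 popcount=2 -> skip
r=21=10101 popcount=3 -> skip
r=22=10110 popcount=3 -> skip
r=23=10111 popcount=4 -> KEEP
r=24=11000 popcount=2 -> skip
r=25=11001 popcount=3 -> skip
r=26=11010 popcount=3 -> skip
r=27=11011 popcount=4 -> KEEP
r=28=11100 popcount=3 -> skip
r=29=11101 popcount=4 -> KEEP
r=30=11110 popcount=4 -> KEEP
r=31=11111 popcount=5 -> skip
r=32=100000 popcount=1 -> skip
r=33=100001 popcount=2 -> skip
r=34=100010 popcount=2 -> skip
r=35=100011 popcount=3 -> skip
r=36=100100 popcount=2 -> skip
r=37=100101 popcount=3 -> skip
r=38=100110 popcount=3 -> skip
r=39=100111 popcount=4 -> KEEP
r=40=101000 popcount=2 -> skip
r=41=101001 popcount=3 -> skip
r=42=101010 popcount=3 -> skip
r=43=101011 popcount=4 -> KEEP
r=44=101100 popcount=3 -> skip
r=45=101101 popcount=4 -> KEEP
r=46=101110 popcount=4 -> KEEP
r=47=101111 popcount=5 -> skip
r=48=110000 popcount=2 -> skip
r=49=110001 popcount=3 -> skip
r=50=110010 popcount=3 -> skip
r=51=110011 popcount=4 -> KEEP
r=52=110100 popcount=3 -> skip
r=53=110101 popcount=4 -> KEEP
r=54=110110 popcount=4 -> KEEP
r=55=110111 popcount=5 -> skip
r=56=111000 popcount=3 -> skip
r=57=111001 popcount=4 -> KEEP
r=58=111010 popcount=4 -> KEEP
r=59=111011 popcount=5 -> skip
r=60=111100 popcount=4 -> KEEP
r=61=111101 popcount=5 -> skip
r=62=111110 popcount=5 -> skip
r=63=111111 popcount=6 -> skip
r=64=1000000 popcount=1 -> skip
r=65=1000001 popcount=2 -> skip
r=66=1000010 popcount=2 -> skip
r=67=1000011 popcount=3 -> skip
r=68=1000100 popcount=2 -> skip
r=69=1000101 popcount=3 -> skip
r=70=1000110 popcount=3 -> skip
r=71=1000111 popcount=4 -> KEEP
r=72=1001000 popcount=2 -> skip
Kept rows: 15 23 27 29 30 39 43 45 46 51 53 54 57 58 60 71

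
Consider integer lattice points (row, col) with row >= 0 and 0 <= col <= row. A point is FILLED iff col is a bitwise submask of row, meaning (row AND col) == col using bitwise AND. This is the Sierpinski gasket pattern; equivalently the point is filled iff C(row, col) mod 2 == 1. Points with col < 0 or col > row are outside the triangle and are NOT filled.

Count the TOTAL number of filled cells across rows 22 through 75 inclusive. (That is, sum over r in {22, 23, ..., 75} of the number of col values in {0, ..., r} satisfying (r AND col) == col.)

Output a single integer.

r22=10110 pc3: +8 =8
r23=10111 pc4: +16 =24
r24=11000 pc2: +4 =28
r25=11001 pc3: +8 =36
r26=11010 pc3: +8 =44
r27=11011 pc4: +16 =60
r28=11100 pc3: +8 =68
r29=11101 pc4: +16 =84
r30=11110 pc4: +16 =100
r31=11111 pc5: +32 =132
r32=100000 pc1: +2 =134
r33=100001 pc2: +4 =138
r34=100010 pc2: +4 =142
r35=100011 pc3: +8 =150
r36=100100 pc2: +4 =154
r37=100101 pc3: +8 =162
r38=100110 pc3: +8 =170
r39=100111 pc4: +16 =186
r40=101000 pc2: +4 =190
r41=101001 pc3: +8 =198
r42=101010 pc3: +8 =206
r43=101011 pc4: +16 =222
r44=101100 pc3: +8 =230
r45=101101 pc4: +16 =246
r46=101110 pc4: +16 =262
r47=101111 pc5: +32 =294
r48=110000 pc2: +4 =298
r49=110001 pc3: +8 =306
r50=110010 pc3: +8 =314
r51=110011 pc4: +16 =330
r52=110100 pc3: +8 =338
r53=110101 pc4: +16 =354
r54=110110 pc4: +16 =370
r55=110111 pc5: +32 =402
r56=111000 pc3: +8 =410
r57=111001 pc4: +16 =426
r58=111010 pc4: +16 =442
r59=111011 pc5: +32 =474
r60=111100 pc4: +16 =490
r61=111101 pc5: +32 =522
r62=111110 pc5: +32 =554
r63=111111 pc6: +64 =618
r64=1000000 pc1: +2 =620
r65=1000001 pc2: +4 =624
r66=1000010 pc2: +4 =628
r67=1000011 pc3: +8 =636
r68=1000100 pc2: +4 =640
r69=1000101 pc3: +8 =648
r70=1000110 pc3: +8 =656
r71=1000111 pc4: +16 =672
r72=1001000 pc2: +4 =676
r73=1001001 pc3: +8 =684
r74=1001010 pc3: +8 =692
r75=1001011 pc4: +16 =708

Answer: 708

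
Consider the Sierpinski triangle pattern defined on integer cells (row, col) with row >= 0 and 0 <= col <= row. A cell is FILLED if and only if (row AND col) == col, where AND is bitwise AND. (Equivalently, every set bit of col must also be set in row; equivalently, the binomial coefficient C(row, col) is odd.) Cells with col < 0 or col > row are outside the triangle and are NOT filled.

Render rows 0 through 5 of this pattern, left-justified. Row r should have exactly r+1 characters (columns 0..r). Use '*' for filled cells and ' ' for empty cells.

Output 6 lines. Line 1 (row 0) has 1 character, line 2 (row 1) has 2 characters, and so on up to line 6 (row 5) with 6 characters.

Answer: *
**
* *
****
*   *
**  **

Derivation:
r0=0: *
r1=1: **
r2=10: * *
r3=11: ****
r4=100: *   *
r5=101: **  **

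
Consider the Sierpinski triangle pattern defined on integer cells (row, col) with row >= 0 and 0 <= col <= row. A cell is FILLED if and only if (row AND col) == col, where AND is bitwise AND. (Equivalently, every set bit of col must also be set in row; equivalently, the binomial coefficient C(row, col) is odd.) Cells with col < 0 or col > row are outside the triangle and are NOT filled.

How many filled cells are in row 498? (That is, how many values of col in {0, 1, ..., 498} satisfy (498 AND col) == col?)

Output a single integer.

Answer: 64

Derivation:
498 in binary = 111110010
popcount(498) = number of 1-bits in 111110010 = 6
A col c satisfies (498 AND c) == c iff every set bit of c is also set in 498; each of the 6 set bits of 498 can independently be on or off in c.
count = 2^6 = 64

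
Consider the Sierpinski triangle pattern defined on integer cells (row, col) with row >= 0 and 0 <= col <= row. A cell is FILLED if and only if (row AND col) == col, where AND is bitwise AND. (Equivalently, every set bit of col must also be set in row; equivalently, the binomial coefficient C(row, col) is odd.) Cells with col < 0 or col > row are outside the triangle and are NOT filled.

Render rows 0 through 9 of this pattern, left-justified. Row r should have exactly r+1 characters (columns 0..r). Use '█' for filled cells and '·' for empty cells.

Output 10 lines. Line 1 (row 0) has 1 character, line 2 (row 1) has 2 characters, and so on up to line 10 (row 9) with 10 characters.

Answer: █
██
█·█
████
█···█
██··██
█·█·█·█
████████
█·······█
██······██

Derivation:
r0=0: █
r1=1: ██
r2=10: █·█
r3=11: ████
r4=100: █···█
r5=101: ██··██
r6=110: █·█·█·█
r7=111: ████████
r8=1000: █·······█
r9=1001: ██······██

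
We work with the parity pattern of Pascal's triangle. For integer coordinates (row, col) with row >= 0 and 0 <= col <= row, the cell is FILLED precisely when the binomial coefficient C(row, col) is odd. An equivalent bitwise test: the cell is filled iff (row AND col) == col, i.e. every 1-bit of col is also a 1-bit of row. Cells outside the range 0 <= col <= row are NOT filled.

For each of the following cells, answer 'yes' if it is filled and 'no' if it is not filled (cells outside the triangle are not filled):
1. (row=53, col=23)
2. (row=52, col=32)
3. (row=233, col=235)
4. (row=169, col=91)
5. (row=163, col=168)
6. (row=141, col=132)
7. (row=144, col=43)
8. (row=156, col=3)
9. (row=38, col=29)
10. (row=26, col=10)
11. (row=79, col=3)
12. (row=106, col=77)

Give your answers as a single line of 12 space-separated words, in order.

(53,23): row=0b110101, col=0b10111, row AND col = 0b10101 = 21; 21 != 23 -> empty
(52,32): row=0b110100, col=0b100000, row AND col = 0b100000 = 32; 32 == 32 -> filled
(233,235): col outside [0, 233] -> not filled
(169,91): row=0b10101001, col=0b1011011, row AND col = 0b1001 = 9; 9 != 91 -> empty
(163,168): col outside [0, 163] -> not filled
(141,132): row=0b10001101, col=0b10000100, row AND col = 0b10000100 = 132; 132 == 132 -> filled
(144,43): row=0b10010000, col=0b101011, row AND col = 0b0 = 0; 0 != 43 -> empty
(156,3): row=0b10011100, col=0b11, row AND col = 0b0 = 0; 0 != 3 -> empty
(38,29): row=0b100110, col=0b11101, row AND col = 0b100 = 4; 4 != 29 -> empty
(26,10): row=0b11010, col=0b1010, row AND col = 0b1010 = 10; 10 == 10 -> filled
(79,3): row=0b1001111, col=0b11, row AND col = 0b11 = 3; 3 == 3 -> filled
(106,77): row=0b1101010, col=0b1001101, row AND col = 0b1001000 = 72; 72 != 77 -> empty

Answer: no yes no no no yes no no no yes yes no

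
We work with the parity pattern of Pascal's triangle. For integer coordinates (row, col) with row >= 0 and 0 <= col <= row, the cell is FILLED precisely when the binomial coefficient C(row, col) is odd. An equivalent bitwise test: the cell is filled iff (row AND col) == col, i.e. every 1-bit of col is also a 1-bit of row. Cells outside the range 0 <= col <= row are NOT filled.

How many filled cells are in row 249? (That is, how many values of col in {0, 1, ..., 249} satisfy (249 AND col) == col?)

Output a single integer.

249 in binary = 11111001
popcount(249) = number of 1-bits in 11111001 = 6
A col c satisfies (249 AND c) == c iff every set bit of c is also set in 249; each of the 6 set bits of 249 can independently be on or off in c.
count = 2^6 = 64

Answer: 64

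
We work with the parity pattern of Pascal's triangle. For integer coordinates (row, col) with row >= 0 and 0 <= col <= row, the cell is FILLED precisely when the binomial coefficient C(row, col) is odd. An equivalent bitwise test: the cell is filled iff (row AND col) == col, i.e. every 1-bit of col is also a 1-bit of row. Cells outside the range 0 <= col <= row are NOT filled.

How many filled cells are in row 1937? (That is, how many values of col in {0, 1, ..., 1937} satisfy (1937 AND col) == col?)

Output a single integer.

1937 in binary = 11110010001
popcount(1937) = number of 1-bits in 11110010001 = 6
A col c satisfies (1937 AND c) == c iff every set bit of c is also set in 1937; each of the 6 set bits of 1937 can independently be on or off in c.
count = 2^6 = 64

Answer: 64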